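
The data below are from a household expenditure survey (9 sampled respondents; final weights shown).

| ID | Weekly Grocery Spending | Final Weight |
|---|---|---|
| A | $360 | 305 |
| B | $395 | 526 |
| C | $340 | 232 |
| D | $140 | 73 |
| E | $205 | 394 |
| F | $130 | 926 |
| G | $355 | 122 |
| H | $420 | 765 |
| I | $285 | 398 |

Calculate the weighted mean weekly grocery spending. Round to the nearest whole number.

Weighted sum = 360×305 + 395×526 + 340×232 + 140×73 + 205×394 + 130×926 + 355×122 + 420×765 + 285×398
  = 1085860
Sum of weights = 305 + 526 + 232 + 73 + 394 + 926 + 122 + 765 + 398 = 3741
Weighted mean = 1085860 / 3741 = 290.25929

290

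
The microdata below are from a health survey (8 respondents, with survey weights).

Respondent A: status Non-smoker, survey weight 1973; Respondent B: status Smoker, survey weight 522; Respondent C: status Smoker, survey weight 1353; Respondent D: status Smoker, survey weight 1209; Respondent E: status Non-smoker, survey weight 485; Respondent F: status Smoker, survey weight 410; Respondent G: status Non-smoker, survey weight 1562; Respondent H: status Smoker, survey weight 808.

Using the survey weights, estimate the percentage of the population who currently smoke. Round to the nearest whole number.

52

Sum of weights for 'Smoker' = 522 + 1353 + 1209 + 410 + 808 = 4302
Total weight = 1973 + 522 + 1353 + 1209 + 485 + 410 + 1562 + 808 = 8322
Weighted proportion = 4302 / 8322 = 0.51694304 → 51.694304%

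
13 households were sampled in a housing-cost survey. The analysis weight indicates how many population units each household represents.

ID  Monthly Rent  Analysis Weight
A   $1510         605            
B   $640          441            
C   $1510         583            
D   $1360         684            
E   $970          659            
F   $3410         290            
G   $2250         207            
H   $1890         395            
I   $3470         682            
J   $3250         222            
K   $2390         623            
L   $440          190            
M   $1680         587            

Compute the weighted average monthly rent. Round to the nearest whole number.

1863

Weighted sum = 11493560
Sum of weights = 6168
Weighted mean = 11493560 / 6168 = 1863.4176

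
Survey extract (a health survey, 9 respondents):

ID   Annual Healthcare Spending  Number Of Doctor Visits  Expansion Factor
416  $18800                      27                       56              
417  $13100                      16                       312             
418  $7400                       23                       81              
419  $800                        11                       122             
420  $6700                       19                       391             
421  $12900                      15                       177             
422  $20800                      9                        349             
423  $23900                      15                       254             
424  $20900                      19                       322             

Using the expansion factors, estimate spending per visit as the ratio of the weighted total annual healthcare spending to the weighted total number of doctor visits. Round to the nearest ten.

940

Σ wᵢ·y = 30799600
Σ wᵢ·x = 32862
Ratio = 30799600 / 32862 = 937.24058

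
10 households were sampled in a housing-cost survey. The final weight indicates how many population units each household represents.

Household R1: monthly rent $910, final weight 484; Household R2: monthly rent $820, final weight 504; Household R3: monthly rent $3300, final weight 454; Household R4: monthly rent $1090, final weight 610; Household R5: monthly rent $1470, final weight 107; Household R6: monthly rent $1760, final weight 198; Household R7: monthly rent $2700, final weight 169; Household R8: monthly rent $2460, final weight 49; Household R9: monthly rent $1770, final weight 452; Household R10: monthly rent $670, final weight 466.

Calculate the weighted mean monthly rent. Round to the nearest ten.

Weighted sum = 910×484 + 820×504 + 3300×454 + 1090×610 + 1470×107 + 1760×198 + 2700×169 + 2460×49 + 1770×452 + 670×466
  = 440440 + 413280 + 1498200 + 664900 + 157290 + 348480 + 456300 + 120540 + 800040 + 312220 = 5211690
Sum of weights = 484 + 504 + 454 + 610 + 107 + 198 + 169 + 49 + 452 + 466 = 3493
Weighted mean = 5211690 / 3493 = 1492.0384

1490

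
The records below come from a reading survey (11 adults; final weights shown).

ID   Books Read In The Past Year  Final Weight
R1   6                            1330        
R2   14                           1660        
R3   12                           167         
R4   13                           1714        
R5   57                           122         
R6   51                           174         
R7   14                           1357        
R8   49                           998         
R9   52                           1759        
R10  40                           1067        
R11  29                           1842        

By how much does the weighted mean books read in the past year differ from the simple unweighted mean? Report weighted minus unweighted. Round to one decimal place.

-3.8

Unweighted sum = 337
Unweighted mean = 337 / 11 = 30.636364
Weighted sum = 6×1330 + 14×1660 + 12×167 + 13×1714 + 57×122 + 51×174 + 14×1357 + 49×998 + 52×1759 + 40×1067 + 29×1842
  = 7980 + 23240 + 2004 + 22282 + 6954 + 8874 + 18998 + 48902 + 91468 + 42680 + 53418 = 326800
Sum of weights = 1330 + 1660 + 167 + 1714 + 122 + 174 + 1357 + 998 + 1759 + 1067 + 1842 = 12190
Weighted mean = 326800 / 12190 = 26.80886
Difference (weighted minus unweighted) = -3.8275039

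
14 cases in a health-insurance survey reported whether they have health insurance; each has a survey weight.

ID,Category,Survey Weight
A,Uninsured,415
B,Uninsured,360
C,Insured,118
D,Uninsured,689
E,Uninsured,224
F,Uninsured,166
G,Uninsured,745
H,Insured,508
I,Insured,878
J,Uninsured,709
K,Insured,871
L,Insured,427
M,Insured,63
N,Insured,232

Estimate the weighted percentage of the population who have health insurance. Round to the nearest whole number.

Sum of weights for 'Insured' = 118 + 508 + 878 + 871 + 427 + 63 + 232 = 3097
Total weight = 6405
Weighted proportion = 3097 / 6405 = 0.48352849 → 48.352849%

48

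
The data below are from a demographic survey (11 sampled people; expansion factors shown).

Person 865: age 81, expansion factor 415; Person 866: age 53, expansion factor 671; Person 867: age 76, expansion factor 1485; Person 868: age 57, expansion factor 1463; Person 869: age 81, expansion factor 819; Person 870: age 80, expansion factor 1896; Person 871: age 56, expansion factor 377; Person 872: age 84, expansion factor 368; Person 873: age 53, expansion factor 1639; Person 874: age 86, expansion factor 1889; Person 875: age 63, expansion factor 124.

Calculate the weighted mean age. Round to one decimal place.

Weighted sum = 81×415 + 53×671 + 76×1485 + 57×1463 + 81×819 + 80×1896 + 56×377 + 84×368 + 53×1639 + 86×1889 + 63×124
  = 792605
Sum of weights = 415 + 671 + 1485 + 1463 + 819 + 1896 + 377 + 368 + 1639 + 1889 + 124 = 11146
Weighted mean = 792605 / 11146 = 71.111161

71.1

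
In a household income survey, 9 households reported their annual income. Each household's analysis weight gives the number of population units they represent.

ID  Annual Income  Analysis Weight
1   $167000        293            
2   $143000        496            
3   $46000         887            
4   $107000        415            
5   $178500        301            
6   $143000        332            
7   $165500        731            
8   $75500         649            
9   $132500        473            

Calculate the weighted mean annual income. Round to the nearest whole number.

Weighted sum = 167000×293 + 143000×496 + 46000×887 + 107000×415 + 178500×301 + 143000×332 + 165500×731 + 75500×649 + 132500×473
  = 48931000 + 70928000 + 40802000 + 44405000 + 53728500 + 47476000 + 120980500 + 48999500 + 62672500 = 538923000
Sum of weights = 293 + 496 + 887 + 415 + 301 + 332 + 731 + 649 + 473 = 4577
Weighted mean = 538923000 / 4577 = 117745.9

117746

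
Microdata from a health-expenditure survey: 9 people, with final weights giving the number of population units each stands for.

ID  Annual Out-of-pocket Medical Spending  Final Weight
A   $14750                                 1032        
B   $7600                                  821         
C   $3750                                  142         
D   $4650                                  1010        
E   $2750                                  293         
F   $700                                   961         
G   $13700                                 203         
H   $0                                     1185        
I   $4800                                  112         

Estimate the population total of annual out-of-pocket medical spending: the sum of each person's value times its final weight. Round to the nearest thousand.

31488000

Weighted total = 14750×1032 + 7600×821 + 3750×142 + 4650×1010 + 2750×293 + 700×961 + 13700×203 + 0×1185 + 4800×112
  = 15222000 + 6239600 + 532500 + 4696500 + 805750 + 672700 + 2781100 + 0 + 537600 = 31487750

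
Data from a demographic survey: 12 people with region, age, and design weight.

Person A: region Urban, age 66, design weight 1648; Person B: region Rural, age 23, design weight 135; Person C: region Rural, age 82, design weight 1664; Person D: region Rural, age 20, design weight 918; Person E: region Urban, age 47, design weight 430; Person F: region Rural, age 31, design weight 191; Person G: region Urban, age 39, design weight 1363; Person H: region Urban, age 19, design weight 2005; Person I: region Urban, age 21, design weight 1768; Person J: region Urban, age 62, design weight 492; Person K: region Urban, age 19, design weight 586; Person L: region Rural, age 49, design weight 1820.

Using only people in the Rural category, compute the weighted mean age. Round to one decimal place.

Rural rows: B, C, D, F, L
Weighted sum = 23×135 + 82×1664 + 20×918 + 31×191 + 49×1820
  = 3105 + 136448 + 18360 + 5921 + 89180 = 253014
Sum of weights = 135 + 1664 + 918 + 191 + 1820 = 4728
Weighted mean = 253014 / 4728 = 53.513959

53.5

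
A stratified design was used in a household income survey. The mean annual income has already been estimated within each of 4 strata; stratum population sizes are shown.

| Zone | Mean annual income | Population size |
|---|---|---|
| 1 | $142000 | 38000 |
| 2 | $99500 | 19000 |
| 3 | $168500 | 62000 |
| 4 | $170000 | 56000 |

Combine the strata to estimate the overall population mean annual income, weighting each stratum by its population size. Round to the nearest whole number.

Σ Nₕ·x̄ₕ = 142000×38000 + 99500×19000 + 168500×62000 + 170000×56000
  = 5396000000 + 1890500000 + 10447000000 + 9520000000 = 27253500000
Σ Nₕ = 38000 + 19000 + 62000 + 56000 = 175000
Overall mean = 27253500000 / 175000 = 155734.29

155734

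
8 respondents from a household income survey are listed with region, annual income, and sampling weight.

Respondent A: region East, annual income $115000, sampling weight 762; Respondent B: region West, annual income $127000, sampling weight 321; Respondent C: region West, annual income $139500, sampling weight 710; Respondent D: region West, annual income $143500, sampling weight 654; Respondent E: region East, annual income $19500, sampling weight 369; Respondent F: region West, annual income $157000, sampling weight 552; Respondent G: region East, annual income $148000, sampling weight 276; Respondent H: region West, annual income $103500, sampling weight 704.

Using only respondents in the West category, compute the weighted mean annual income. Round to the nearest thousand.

West rows: B, C, D, F, H
Weighted sum = 127000×321 + 139500×710 + 143500×654 + 157000×552 + 103500×704
  = 40767000 + 99045000 + 93849000 + 86664000 + 72864000 = 393189000
Sum of weights = 321 + 710 + 654 + 552 + 704 = 2941
Weighted mean = 393189000 / 2941 = 133692.28

134000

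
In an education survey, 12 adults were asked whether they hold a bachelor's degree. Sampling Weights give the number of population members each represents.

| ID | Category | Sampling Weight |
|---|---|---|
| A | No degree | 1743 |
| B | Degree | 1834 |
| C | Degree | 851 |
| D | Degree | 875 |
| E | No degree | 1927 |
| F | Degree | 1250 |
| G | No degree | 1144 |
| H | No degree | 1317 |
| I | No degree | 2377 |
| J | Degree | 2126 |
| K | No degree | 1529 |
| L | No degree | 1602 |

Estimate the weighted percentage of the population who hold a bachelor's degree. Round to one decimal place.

Sum of weights for 'Degree' = 1834 + 851 + 875 + 1250 + 2126 = 6936
Total weight = 18575
Weighted proportion = 6936 / 18575 = 0.37340511 → 37.340511%

37.3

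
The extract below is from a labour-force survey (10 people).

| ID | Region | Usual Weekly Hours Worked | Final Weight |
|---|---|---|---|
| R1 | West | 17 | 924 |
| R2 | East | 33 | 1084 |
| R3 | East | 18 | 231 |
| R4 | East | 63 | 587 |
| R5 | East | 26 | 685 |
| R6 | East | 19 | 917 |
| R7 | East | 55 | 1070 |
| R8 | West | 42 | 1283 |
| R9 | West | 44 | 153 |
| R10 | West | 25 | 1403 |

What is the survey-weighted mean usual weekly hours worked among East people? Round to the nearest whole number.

37

East rows: R2, R3, R4, R5, R6, R7
Weighted sum = 170994
Sum of weights = 4574
Weighted mean = 170994 / 4574 = 37.383909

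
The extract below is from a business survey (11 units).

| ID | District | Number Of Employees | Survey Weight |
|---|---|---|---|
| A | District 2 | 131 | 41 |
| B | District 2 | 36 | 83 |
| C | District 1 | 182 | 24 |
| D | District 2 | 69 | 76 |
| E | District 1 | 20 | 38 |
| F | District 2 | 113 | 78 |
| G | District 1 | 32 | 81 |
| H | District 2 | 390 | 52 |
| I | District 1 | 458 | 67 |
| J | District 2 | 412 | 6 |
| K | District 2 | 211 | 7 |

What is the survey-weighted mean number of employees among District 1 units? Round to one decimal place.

District 1 rows: C, E, G, I
Weighted sum = 182×24 + 20×38 + 32×81 + 458×67
  = 4368 + 760 + 2592 + 30686 = 38406
Sum of weights = 24 + 38 + 81 + 67 = 210
Weighted mean = 38406 / 210 = 182.88571

182.9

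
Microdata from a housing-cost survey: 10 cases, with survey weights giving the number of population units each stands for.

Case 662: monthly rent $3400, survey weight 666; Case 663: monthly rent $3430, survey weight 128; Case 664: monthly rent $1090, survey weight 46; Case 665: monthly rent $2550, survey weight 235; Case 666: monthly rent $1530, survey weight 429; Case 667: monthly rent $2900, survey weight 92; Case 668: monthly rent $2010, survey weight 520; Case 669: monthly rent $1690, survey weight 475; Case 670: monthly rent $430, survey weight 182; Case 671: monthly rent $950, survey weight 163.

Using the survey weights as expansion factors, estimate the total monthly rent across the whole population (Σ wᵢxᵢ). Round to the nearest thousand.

6357000

Weighted total = 3400×666 + 3430×128 + 1090×46 + 2550×235 + 1530×429 + 2900×92 + 2010×520 + 1690×475 + 430×182 + 950×163
  = 2264400 + 439040 + 50140 + 599250 + 656370 + 266800 + 1045200 + 802750 + 78260 + 154850 = 6357060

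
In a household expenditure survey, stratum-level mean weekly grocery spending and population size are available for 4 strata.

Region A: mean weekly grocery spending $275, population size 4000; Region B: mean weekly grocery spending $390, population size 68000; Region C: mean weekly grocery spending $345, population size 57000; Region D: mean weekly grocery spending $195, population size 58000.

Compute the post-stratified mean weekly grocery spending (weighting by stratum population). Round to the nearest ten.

Σ Nₕ·x̄ₕ = 275×4000 + 390×68000 + 345×57000 + 195×58000
  = 1100000 + 26520000 + 19665000 + 11310000 = 58595000
Σ Nₕ = 4000 + 68000 + 57000 + 58000 = 187000
Overall mean = 58595000 / 187000 = 313.34225

310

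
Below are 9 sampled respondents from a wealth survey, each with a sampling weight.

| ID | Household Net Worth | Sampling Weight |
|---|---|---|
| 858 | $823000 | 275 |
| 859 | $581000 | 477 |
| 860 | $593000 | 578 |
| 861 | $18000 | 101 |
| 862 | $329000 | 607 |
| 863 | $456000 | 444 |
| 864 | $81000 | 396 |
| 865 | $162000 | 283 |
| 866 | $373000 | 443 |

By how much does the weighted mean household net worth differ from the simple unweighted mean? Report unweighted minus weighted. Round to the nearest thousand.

-35000

Unweighted sum = 823000 + 581000 + 593000 + 18000 + 329000 + 456000 + 81000 + 162000 + 373000 = 3416000
Unweighted mean = 3416000 / 9 = 379555.56
Weighted sum = 823000×275 + 581000×477 + 593000×578 + 18000×101 + 329000×607 + 456000×444 + 81000×396 + 162000×283 + 373000×443
  = 226325000 + 277137000 + 342754000 + 1818000 + 199703000 + 202464000 + 32076000 + 45846000 + 165239000 = 1493362000
Sum of weights = 275 + 477 + 578 + 101 + 607 + 444 + 396 + 283 + 443 = 3604
Weighted mean = 1493362000 / 3604 = 414362.38
Difference (unweighted minus weighted) = -34806.82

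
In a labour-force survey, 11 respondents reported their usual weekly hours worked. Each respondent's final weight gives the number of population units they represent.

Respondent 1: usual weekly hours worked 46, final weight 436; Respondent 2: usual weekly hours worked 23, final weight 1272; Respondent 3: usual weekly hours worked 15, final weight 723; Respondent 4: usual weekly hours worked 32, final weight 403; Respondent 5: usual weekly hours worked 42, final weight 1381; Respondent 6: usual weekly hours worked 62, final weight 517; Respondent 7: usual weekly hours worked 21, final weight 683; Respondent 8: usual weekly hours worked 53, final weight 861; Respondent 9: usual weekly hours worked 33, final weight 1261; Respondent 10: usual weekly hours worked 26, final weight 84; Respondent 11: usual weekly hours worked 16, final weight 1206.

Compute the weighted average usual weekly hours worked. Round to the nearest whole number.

Weighted sum = 46×436 + 23×1272 + 15×723 + 32×403 + 42×1381 + 62×517 + 21×683 + 53×861 + 33×1261 + 26×84 + 16×1206
  = 20056 + 29256 + 10845 + 12896 + 58002 + 32054 + 14343 + 45633 + 41613 + 2184 + 19296 = 286178
Sum of weights = 436 + 1272 + 723 + 403 + 1381 + 517 + 683 + 861 + 1261 + 84 + 1206 = 8827
Weighted mean = 286178 / 8827 = 32.420755

32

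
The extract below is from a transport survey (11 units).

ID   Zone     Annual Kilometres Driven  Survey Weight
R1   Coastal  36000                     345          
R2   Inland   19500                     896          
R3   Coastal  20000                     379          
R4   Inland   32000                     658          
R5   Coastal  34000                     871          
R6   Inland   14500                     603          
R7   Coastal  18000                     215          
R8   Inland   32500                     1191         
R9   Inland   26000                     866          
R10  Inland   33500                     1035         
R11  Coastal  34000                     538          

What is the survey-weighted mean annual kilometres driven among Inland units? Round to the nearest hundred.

27300

Inland rows: R2, R4, R6, R8, R9, R10
Weighted sum = 19500×896 + 32000×658 + 14500×603 + 32500×1191 + 26000×866 + 33500×1035
  = 17472000 + 21056000 + 8743500 + 38707500 + 22516000 + 34672500 = 143167500
Sum of weights = 896 + 658 + 603 + 1191 + 866 + 1035 = 5249
Weighted mean = 143167500 / 5249 = 27275.195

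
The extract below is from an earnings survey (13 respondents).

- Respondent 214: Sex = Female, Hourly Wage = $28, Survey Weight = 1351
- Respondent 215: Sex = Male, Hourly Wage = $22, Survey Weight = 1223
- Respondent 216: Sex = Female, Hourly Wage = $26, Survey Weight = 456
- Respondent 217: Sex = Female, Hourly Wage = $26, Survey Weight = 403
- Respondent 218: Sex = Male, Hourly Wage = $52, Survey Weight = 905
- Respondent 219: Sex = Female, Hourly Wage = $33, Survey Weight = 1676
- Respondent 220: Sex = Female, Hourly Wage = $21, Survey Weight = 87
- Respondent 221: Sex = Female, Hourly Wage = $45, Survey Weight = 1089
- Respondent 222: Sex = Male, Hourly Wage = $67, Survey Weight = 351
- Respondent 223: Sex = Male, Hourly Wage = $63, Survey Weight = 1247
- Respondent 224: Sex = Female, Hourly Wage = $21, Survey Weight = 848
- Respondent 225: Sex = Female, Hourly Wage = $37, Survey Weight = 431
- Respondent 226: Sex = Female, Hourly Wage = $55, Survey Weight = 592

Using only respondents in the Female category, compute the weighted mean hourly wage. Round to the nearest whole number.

34

Female rows: 214, 216, 217, 219, 220, 221, 224, 225, 226
Weighted sum = 28×1351 + 26×456 + 26×403 + 33×1676 + 21×87 + 45×1089 + 21×848 + 37×431 + 55×592
  = 37828 + 11856 + 10478 + 55308 + 1827 + 49005 + 17808 + 15947 + 32560 = 232617
Sum of weights = 1351 + 456 + 403 + 1676 + 87 + 1089 + 848 + 431 + 592 = 6933
Weighted mean = 232617 / 6933 = 33.552142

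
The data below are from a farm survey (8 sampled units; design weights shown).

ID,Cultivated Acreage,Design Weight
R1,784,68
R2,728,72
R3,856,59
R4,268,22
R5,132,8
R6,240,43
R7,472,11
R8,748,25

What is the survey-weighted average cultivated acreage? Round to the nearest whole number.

Weighted sum = 197396
Sum of weights = 68 + 72 + 59 + 22 + 8 + 43 + 11 + 25 = 308
Weighted mean = 197396 / 308 = 640.8961

641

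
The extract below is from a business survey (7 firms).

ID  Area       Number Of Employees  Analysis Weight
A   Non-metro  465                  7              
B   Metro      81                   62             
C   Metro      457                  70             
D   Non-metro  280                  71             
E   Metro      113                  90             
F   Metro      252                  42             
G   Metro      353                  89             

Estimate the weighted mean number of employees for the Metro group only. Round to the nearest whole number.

253

Metro rows: B, C, E, F, G
Weighted sum = 81×62 + 457×70 + 113×90 + 252×42 + 353×89
  = 5022 + 31990 + 10170 + 10584 + 31417 = 89183
Sum of weights = 353
Weighted mean = 89183 / 353 = 252.64306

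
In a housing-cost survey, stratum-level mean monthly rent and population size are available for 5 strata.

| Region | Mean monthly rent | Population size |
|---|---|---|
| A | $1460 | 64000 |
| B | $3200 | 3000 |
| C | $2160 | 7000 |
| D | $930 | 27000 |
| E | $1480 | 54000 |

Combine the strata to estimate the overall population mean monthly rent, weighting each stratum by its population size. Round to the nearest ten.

Σ Nₕ·x̄ₕ = 1460×64000 + 3200×3000 + 2160×7000 + 930×27000 + 1480×54000
  = 93440000 + 9600000 + 15120000 + 25110000 + 79920000 = 223190000
Σ Nₕ = 64000 + 3000 + 7000 + 27000 + 54000 = 155000
Overall mean = 223190000 / 155000 = 1439.9355

1440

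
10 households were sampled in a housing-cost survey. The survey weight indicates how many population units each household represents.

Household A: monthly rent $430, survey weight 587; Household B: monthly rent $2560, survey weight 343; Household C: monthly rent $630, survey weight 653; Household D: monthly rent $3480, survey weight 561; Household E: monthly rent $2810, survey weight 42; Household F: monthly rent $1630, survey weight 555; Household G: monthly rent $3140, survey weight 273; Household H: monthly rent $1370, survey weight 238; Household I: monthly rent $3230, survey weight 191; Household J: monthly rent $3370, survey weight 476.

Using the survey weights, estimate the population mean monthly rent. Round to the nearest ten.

2020

Weighted sum = 430×587 + 2560×343 + 630×653 + 3480×561 + 2810×42 + 1630×555 + 3140×273 + 1370×238 + 3230×191 + 3370×476
  = 252410 + 878080 + 411390 + 1952280 + 118020 + 904650 + 857220 + 326060 + 616930 + 1604120 = 7921160
Sum of weights = 587 + 343 + 653 + 561 + 42 + 555 + 273 + 238 + 191 + 476 = 3919
Weighted mean = 7921160 / 3919 = 2021.2197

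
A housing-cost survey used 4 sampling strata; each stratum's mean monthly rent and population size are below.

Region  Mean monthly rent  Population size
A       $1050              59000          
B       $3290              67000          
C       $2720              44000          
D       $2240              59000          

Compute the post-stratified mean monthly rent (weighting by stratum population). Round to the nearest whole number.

2333

Σ Nₕ·x̄ₕ = 1050×59000 + 3290×67000 + 2720×44000 + 2240×59000
  = 61950000 + 220430000 + 119680000 + 132160000 = 534220000
Σ Nₕ = 59000 + 67000 + 44000 + 59000 = 229000
Overall mean = 534220000 / 229000 = 2332.8384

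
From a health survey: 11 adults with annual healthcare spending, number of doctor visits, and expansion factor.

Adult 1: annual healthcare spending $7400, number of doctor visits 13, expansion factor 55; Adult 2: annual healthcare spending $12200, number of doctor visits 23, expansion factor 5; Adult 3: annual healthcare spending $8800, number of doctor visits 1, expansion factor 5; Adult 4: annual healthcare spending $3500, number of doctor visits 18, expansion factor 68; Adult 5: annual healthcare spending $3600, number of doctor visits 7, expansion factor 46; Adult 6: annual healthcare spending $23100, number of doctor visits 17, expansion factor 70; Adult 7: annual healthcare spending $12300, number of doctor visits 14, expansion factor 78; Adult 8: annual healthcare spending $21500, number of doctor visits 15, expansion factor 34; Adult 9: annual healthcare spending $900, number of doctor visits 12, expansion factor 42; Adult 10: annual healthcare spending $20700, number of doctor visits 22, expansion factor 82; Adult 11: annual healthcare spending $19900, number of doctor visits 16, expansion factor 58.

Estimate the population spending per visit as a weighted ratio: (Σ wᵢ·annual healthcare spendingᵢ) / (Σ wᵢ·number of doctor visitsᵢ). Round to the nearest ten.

850

Σ wᵢ·y = 7400×55 + 12200×5 + 8800×5 + 3500×68 + 3600×46 + 23100×70 + 12300×78 + 21500×34 + 900×42 + 20700×82 + 19900×58
  = 7112400
Σ wᵢ·x = 13×55 + 23×5 + 1×5 + 18×68 + 7×46 + 17×70 + 14×78 + 15×34 + 12×42 + 22×82 + 16×58
  = 8409
Ratio = 7112400 / 8409 = 845.80806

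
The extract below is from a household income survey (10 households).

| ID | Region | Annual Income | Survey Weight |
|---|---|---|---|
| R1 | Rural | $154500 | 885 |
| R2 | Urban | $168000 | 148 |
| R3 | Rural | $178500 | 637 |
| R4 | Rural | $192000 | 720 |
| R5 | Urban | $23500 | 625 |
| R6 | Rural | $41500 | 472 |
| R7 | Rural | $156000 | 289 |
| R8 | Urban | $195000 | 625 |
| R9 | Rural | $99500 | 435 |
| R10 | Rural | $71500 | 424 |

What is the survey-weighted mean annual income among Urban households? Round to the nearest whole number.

115470

Urban rows: R2, R5, R8
Weighted sum = 168000×148 + 23500×625 + 195000×625
  = 24864000 + 14687500 + 121875000 = 161426500
Sum of weights = 148 + 625 + 625 = 1398
Weighted mean = 161426500 / 1398 = 115469.6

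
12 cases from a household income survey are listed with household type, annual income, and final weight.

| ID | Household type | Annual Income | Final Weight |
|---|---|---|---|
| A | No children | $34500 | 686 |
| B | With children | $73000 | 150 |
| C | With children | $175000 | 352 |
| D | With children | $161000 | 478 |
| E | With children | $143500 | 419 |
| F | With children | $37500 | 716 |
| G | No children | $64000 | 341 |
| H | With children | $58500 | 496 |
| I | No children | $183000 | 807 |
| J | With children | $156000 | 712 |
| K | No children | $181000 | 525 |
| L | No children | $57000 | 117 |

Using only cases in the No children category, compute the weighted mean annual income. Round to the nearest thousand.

119000

No children rows: A, G, I, K, L
Weighted sum = 34500×686 + 64000×341 + 183000×807 + 181000×525 + 57000×117
  = 23667000 + 21824000 + 147681000 + 95025000 + 6669000 = 294866000
Sum of weights = 2476
Weighted mean = 294866000 / 2476 = 119089.66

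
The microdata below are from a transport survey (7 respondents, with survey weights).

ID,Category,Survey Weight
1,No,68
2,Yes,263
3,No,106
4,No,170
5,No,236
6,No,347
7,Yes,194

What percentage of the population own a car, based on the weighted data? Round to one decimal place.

Sum of weights for 'Yes' = 263 + 194 = 457
Total weight = 68 + 263 + 106 + 170 + 236 + 347 + 194 = 1384
Weighted proportion = 457 / 1384 = 0.33020231 → 33.020231%

33.0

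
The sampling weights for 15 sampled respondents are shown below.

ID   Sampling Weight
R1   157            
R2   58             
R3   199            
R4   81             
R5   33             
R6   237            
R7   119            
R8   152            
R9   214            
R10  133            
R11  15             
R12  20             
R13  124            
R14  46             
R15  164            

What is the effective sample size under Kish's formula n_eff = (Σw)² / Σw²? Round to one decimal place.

11.1

Σ wᵢ = 1752
Σ wᵢ² = 277196
n_eff = 1752² / 277196 = 3069504 / 277196 = 11.073407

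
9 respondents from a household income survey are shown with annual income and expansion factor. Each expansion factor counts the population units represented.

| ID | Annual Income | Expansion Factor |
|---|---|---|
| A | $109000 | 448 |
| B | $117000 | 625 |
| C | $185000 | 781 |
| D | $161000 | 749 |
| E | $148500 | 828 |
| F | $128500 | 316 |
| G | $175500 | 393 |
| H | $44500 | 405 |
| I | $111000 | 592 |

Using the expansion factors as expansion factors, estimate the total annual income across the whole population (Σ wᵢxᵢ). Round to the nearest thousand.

Weighted total = 109000×448 + 117000×625 + 185000×781 + 161000×749 + 148500×828 + 128500×316 + 175500×393 + 44500×405 + 111000×592
  = 48832000 + 73125000 + 144485000 + 120589000 + 122958000 + 40606000 + 68971500 + 18022500 + 65712000 = 703301000

703301000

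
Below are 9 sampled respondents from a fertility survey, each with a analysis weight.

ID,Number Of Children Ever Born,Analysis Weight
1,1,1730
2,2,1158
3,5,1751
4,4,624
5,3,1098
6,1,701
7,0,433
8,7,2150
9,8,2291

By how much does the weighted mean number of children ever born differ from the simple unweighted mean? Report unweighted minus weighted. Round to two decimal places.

Unweighted sum = 1 + 2 + 5 + 4 + 3 + 1 + 0 + 7 + 8 = 31
Unweighted mean = 31 / 9 = 3.4444444
Weighted sum = 1×1730 + 2×1158 + 5×1751 + 4×624 + 3×1098 + 1×701 + 0×433 + 7×2150 + 8×2291
  = 1730 + 2316 + 8755 + 2496 + 3294 + 701 + 0 + 15050 + 18328 = 52670
Sum of weights = 11936
Weighted mean = 52670 / 11936 = 4.4127011
Difference (unweighted minus weighted) = -0.96825663

-0.97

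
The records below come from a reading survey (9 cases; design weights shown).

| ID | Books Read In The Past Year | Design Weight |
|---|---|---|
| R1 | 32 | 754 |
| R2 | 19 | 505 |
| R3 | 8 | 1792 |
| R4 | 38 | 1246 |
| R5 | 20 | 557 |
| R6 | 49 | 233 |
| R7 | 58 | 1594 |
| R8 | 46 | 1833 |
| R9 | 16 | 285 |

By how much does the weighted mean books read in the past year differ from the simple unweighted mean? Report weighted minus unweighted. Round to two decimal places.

2.24

Unweighted sum = 32 + 19 + 8 + 38 + 20 + 49 + 58 + 46 + 16 = 286
Unweighted mean = 286 / 9 = 31.777778
Weighted sum = 32×754 + 19×505 + 8×1792 + 38×1246 + 20×557 + 49×233 + 58×1594 + 46×1833 + 16×285
  = 24128 + 9595 + 14336 + 47348 + 11140 + 11417 + 92452 + 84318 + 4560 = 299294
Sum of weights = 754 + 505 + 1792 + 1246 + 557 + 233 + 1594 + 1833 + 285 = 8799
Weighted mean = 299294 / 8799 = 34.014547
Difference (weighted minus unweighted) = 2.2367693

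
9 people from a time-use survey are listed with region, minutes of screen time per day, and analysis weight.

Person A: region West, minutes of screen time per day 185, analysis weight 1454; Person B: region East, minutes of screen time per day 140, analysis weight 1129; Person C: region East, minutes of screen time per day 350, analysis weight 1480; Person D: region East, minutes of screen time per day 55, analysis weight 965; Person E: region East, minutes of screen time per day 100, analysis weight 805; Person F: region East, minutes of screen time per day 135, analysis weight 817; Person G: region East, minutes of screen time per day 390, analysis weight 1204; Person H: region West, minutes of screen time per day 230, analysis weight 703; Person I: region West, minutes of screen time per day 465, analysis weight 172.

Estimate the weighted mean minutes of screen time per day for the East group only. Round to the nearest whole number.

East rows: B, C, D, E, F, G
Weighted sum = 1389490
Sum of weights = 1129 + 1480 + 965 + 805 + 817 + 1204 = 6400
Weighted mean = 1389490 / 6400 = 217.10781

217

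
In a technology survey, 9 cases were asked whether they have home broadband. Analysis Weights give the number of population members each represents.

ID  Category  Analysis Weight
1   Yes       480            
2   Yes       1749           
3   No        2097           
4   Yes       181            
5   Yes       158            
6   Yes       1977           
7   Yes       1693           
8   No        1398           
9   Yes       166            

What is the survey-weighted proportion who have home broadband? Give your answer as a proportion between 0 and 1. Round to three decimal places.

0.647

Sum of weights for 'Yes' = 480 + 1749 + 181 + 158 + 1977 + 1693 + 166 = 6404
Total weight = 480 + 1749 + 2097 + 181 + 158 + 1977 + 1693 + 1398 + 166 = 9899
Weighted proportion = 6404 / 9899 = 0.64693403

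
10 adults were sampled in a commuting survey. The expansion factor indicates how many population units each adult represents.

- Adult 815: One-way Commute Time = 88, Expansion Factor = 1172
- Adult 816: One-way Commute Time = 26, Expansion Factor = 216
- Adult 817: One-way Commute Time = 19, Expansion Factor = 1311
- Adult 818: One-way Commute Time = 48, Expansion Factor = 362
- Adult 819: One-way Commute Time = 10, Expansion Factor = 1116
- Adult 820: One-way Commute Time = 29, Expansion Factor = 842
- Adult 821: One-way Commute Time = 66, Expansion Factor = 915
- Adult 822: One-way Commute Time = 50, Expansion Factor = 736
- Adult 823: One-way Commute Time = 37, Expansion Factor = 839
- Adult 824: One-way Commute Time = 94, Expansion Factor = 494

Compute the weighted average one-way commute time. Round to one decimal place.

Weighted sum = 88×1172 + 26×216 + 19×1311 + 48×362 + 10×1116 + 29×842 + 66×915 + 50×736 + 37×839 + 94×494
  = 103136 + 5616 + 24909 + 17376 + 11160 + 24418 + 60390 + 36800 + 31043 + 46436 = 361284
Sum of weights = 1172 + 216 + 1311 + 362 + 1116 + 842 + 915 + 736 + 839 + 494 = 8003
Weighted mean = 361284 / 8003 = 45.143571

45.1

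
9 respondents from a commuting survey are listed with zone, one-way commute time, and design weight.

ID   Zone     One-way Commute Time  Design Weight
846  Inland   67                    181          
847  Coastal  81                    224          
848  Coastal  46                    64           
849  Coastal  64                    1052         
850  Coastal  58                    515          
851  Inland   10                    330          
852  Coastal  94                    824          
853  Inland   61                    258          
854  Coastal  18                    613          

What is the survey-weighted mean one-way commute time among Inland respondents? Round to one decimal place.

Inland rows: 846, 851, 853
Weighted sum = 67×181 + 10×330 + 61×258
  = 31165
Sum of weights = 181 + 330 + 258 = 769
Weighted mean = 31165 / 769 = 40.526658

40.5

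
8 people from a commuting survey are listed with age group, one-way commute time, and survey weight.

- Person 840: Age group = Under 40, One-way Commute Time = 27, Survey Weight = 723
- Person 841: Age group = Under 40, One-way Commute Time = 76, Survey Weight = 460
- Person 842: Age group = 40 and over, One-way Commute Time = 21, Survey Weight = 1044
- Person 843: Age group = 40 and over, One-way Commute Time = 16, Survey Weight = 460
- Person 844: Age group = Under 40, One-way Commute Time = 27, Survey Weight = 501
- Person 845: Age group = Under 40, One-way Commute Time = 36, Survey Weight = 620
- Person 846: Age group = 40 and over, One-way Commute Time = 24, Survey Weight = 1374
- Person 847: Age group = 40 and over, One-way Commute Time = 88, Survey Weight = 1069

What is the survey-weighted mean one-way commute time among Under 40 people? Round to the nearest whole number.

39

Under 40 rows: 840, 841, 844, 845
Weighted sum = 27×723 + 76×460 + 27×501 + 36×620
  = 19521 + 34960 + 13527 + 22320 = 90328
Sum of weights = 723 + 460 + 501 + 620 = 2304
Weighted mean = 90328 / 2304 = 39.204861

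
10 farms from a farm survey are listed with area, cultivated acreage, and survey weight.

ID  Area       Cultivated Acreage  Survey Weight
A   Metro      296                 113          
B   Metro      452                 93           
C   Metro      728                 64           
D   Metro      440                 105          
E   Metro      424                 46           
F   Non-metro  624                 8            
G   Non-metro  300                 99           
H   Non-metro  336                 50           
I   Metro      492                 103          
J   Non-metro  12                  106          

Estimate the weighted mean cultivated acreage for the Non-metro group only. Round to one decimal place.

Non-metro rows: F, G, H, J
Weighted sum = 624×8 + 300×99 + 336×50 + 12×106
  = 4992 + 29700 + 16800 + 1272 = 52764
Sum of weights = 263
Weighted mean = 52764 / 263 = 200.62357

200.6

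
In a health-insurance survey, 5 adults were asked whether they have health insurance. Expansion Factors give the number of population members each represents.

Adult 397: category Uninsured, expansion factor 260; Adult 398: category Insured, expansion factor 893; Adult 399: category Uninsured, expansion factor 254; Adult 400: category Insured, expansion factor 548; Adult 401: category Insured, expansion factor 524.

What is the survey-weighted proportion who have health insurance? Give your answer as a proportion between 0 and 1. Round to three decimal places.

0.793

Sum of weights for 'Insured' = 893 + 548 + 524 = 1965
Total weight = 260 + 893 + 254 + 548 + 524 = 2479
Weighted proportion = 1965 / 2479 = 0.79265833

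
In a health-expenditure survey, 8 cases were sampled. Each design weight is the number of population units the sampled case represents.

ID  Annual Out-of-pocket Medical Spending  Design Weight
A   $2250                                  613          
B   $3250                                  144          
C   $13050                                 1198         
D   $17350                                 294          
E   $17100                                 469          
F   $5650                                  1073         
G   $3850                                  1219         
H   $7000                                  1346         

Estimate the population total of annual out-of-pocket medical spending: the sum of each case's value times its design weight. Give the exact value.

50779550

Weighted total = 2250×613 + 3250×144 + 13050×1198 + 17350×294 + 17100×469 + 5650×1073 + 3850×1219 + 7000×1346
  = 50779550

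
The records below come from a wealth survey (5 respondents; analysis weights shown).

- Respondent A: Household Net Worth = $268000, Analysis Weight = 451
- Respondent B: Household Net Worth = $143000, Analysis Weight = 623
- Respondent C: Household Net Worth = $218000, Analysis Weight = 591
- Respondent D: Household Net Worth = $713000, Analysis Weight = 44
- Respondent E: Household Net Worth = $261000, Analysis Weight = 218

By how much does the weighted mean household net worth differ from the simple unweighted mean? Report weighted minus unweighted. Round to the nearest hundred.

-99000

Unweighted sum = 268000 + 143000 + 218000 + 713000 + 261000 = 1603000
Unweighted mean = 1603000 / 5 = 320600
Weighted sum = 268000×451 + 143000×623 + 218000×591 + 713000×44 + 261000×218
  = 120868000 + 89089000 + 128838000 + 31372000 + 56898000 = 427065000
Sum of weights = 451 + 623 + 591 + 44 + 218 = 1927
Weighted mean = 427065000 / 1927 = 221621.69
Difference (weighted minus unweighted) = -98978.308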